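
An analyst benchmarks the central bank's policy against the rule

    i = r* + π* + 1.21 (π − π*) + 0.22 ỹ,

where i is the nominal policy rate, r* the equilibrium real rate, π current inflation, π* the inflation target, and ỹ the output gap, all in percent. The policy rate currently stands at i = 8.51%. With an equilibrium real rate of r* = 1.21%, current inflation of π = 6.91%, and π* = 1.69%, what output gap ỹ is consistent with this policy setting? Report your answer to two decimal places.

-3.21%

0.22 ỹ = 8.51 − 1.21 − 1.69 − 1.21 × (6.91 − 1.69) = -0.7062
ỹ = -0.7062 / 0.22 = -3.21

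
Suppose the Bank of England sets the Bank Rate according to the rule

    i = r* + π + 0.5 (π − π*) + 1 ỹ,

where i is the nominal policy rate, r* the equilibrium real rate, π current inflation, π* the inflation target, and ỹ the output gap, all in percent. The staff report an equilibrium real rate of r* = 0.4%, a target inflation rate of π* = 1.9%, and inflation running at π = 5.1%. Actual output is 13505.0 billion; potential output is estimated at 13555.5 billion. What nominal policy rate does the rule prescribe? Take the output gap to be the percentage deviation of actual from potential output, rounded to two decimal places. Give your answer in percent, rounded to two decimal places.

Output gap = 100 × (13505.0 − 13555.5) / 13555.5 = -0.37%.
i = 0.40 + 5.10 + 0.5 × (5.10 − 1.90) + 1 × (-0.37)
   = 0.40 + 5.1 + 1.6 − 0.37 = 6.73

6.73%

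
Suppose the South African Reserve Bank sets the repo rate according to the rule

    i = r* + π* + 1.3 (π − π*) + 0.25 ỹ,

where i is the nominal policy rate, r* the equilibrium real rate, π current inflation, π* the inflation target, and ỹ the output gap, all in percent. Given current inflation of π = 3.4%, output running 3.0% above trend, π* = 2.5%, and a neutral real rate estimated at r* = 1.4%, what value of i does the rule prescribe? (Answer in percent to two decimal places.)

5.82%

Output 3.0% above potential → ỹ = 3.0.
i = 1.4 + 2.5 + 1.3 × (3.4 − 2.5) + 0.25 × 3.0
   = 1.4 + 2.5 + 1.17 + 0.75 = 5.82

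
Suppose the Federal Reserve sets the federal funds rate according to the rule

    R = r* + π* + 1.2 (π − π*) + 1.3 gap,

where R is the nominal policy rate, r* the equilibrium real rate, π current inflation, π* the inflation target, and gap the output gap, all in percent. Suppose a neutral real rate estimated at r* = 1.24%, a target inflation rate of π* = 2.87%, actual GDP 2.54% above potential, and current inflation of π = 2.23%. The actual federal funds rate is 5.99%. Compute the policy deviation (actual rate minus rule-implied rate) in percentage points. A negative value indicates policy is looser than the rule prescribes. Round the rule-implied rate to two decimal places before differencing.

-0.65 pp

Output 2.54% above potential → gap = 2.54.
R = 1.24 + 2.87 + 1.2 × (2.23 − 2.87) + 1.3 × 2.54
   = 1.24 + 2.87 − 0.768 + 3.302 = 6.64
Deviation = 5.99 − 6.64 = -0.65 pp.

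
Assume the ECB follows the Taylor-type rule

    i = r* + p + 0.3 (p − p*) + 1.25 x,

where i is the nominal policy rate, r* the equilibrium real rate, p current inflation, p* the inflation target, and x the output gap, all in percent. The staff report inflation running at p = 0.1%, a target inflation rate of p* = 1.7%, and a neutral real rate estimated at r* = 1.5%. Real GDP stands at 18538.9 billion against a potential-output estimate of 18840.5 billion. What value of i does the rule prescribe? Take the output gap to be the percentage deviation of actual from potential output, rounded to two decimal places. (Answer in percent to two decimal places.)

Output gap = 100 × (18538.9 − 18840.5) / 18840.5 = -1.60%.
i = 1.50 + 0.10 + 0.3 × (0.10 − 1.70) + 1.25 × (-1.60)
   = 1.50 + 0.1 − 0.48 − 2 = -0.88

-0.88%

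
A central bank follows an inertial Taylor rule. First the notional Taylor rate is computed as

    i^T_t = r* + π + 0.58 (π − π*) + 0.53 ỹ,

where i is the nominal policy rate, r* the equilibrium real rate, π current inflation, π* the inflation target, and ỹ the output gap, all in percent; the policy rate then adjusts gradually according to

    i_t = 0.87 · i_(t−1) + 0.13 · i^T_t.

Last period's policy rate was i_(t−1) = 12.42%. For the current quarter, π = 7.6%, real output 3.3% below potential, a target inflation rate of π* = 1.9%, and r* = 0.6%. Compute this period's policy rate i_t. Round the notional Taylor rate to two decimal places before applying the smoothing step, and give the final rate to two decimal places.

Output 3.3% below potential → ỹ = -3.3.
i^T_t = 0.6 + 7.6 + 0.58 × (7.6 − 1.9) + 0.53 × (-3.3)
   = 0.6 + 7.6 + 3.306 − 1.749 = 9.76
i_t = 0.87 × 12.42 + 0.13 × 9.76 = 10.8054 + 1.2688 = 12.07

12.07%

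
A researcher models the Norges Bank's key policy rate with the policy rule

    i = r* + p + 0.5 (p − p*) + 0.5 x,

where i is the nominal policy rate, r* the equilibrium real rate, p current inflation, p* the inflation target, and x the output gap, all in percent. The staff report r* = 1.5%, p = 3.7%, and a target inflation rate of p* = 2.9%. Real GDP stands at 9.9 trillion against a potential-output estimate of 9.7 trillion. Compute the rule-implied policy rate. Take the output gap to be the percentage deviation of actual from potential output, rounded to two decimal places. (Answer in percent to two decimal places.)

6.63%

Output gap = 100 × (9.9 − 9.7) / 9.7 = 2.06%.
i = 1.50 + 3.70 + 0.5 × (3.70 − 2.90) + 0.5 × 2.06
   = 1.50 + 3.7 + 0.4 + 1.03 = 6.63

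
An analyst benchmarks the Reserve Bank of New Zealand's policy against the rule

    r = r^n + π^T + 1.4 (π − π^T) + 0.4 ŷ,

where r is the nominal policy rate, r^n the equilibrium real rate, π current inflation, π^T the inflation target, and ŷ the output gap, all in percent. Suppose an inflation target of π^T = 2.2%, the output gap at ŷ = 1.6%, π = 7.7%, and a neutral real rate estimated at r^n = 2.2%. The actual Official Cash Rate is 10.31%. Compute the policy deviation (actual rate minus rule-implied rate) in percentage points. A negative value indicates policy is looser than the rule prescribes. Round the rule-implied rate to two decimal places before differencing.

r = 2.2 + 2.2 + 1.4 × (7.7 − 2.2) + 0.4 × 1.6
   = 2.2 + 2.2 + 7.7 + 0.64 = 12.74
Deviation = 10.31 − 12.74 = -2.43 pp.

-2.43 pp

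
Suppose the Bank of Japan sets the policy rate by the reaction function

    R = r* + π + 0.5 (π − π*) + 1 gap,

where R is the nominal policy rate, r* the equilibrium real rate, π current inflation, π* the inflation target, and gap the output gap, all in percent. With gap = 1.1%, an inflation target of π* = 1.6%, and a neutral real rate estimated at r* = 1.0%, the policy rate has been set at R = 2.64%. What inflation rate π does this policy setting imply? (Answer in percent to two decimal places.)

0.89%

Collecting π: R = r* + (1 + 0.5) π − 0.5 π* + 1 gap
1.5 π = 2.64 − 1.0 + 0.5 × 1.6 − 1 × 1.1 = 1.34
π = 1.34 / 1.5 = 0.89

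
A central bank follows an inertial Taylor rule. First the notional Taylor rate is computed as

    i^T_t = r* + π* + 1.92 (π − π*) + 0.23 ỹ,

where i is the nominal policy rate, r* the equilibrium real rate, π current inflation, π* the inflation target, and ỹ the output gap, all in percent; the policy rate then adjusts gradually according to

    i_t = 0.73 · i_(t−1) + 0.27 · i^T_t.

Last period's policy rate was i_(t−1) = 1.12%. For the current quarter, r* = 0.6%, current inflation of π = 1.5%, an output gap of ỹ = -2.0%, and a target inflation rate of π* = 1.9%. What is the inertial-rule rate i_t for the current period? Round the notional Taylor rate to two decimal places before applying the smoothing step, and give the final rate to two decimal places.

1.16%

i^T_t = 0.6 + 1.9 + 1.92 × (1.5 − 1.9) + 0.23 × (-2.0)
   = 0.6 + 1.9 − 0.768 − 0.46 = 1.27
i_t = 0.73 × 1.12 + 0.27 × 1.27 = 0.8176 + 0.3429 = 1.16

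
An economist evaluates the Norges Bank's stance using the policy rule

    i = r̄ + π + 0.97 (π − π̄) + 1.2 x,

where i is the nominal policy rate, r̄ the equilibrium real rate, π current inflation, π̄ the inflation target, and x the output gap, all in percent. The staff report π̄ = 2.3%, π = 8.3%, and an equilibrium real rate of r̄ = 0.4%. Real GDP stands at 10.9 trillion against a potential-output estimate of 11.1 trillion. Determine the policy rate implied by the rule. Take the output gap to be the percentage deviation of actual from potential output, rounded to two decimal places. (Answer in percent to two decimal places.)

Output gap = 100 × (10.9 − 11.1) / 11.1 = -1.80%.
i = 0.40 + 8.30 + 0.97 × (8.30 − 2.30) + 1.2 × (-1.80)
   = 0.40 + 8.3 + 5.82 − 2.16 = 12.36

12.36%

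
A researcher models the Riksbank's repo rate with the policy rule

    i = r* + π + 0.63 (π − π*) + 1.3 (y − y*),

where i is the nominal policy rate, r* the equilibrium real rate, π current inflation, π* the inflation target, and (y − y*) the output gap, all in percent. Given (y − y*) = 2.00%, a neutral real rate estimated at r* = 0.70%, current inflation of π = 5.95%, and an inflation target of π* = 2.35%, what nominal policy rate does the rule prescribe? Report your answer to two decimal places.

i = 0.70 + 5.95 + 0.63 × (5.95 − 2.35) + 1.3 × 2.00
   = 0.70 + 5.95 + 2.268 + 2.6 = 11.52

11.52%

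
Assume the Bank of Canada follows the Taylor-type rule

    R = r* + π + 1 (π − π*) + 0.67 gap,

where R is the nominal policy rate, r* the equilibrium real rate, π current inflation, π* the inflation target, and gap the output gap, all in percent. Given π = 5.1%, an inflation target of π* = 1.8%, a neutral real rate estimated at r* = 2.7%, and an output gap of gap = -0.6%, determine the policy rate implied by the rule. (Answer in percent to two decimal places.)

10.70%

R = 2.7 + 5.1 + 1 × (5.1 − 1.8) + 0.67 × (-0.6)
   = 2.7 + 5.1 + 3.3 − 0.402 = 10.70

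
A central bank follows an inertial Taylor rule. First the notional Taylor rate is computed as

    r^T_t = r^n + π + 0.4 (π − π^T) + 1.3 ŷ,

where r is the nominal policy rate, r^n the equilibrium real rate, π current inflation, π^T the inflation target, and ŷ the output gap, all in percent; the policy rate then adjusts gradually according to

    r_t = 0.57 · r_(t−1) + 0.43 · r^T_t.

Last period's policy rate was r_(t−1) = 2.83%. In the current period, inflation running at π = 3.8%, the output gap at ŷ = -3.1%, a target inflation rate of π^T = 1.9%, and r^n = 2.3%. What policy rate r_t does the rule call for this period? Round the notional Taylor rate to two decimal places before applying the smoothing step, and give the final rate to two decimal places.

2.83%

r^T_t = 2.3 + 3.8 + 0.4 × (3.8 − 1.9) + 1.3 × (-3.1)
   = 2.3 + 3.8 + 0.76 − 4.03 = 2.83
r_t = 0.57 × 2.83 + 0.43 × 2.83 = 1.6131 + 1.2169 = 2.83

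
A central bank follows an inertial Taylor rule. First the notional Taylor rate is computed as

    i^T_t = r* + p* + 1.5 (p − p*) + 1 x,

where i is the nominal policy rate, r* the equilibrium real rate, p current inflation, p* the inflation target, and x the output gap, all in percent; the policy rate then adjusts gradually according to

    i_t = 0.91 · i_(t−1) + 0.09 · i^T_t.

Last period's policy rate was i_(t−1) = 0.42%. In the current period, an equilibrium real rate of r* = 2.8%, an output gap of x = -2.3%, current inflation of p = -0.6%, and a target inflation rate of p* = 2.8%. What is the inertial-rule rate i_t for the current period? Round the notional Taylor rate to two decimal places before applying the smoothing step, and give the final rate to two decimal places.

0.22%

i^T_t = 2.8 + 2.8 + 1.5 × (-0.6 − 2.8) + 1 × (-2.3)
   = 2.8 + 2.8 − 5.1 − 2.3 = -1.80
i_t = 0.91 × 0.42 + 0.09 × (-1.80) = 0.3822 − 0.162 = 0.22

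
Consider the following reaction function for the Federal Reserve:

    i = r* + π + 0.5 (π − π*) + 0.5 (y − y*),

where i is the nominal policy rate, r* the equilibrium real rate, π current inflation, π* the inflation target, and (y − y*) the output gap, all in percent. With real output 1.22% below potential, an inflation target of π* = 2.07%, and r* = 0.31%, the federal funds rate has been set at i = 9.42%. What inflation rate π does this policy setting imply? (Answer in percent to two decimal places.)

Output 1.22% below potential → (y − y*) = -1.22.
Collecting π: i = r* + (1 + 0.5) π − 0.5 π* + 0.5 (y − y*)
1.5 π = 9.42 − 0.31 + 0.5 × 2.07 − 0.5 × (-1.22) = 10.755
π = 10.755 / 1.5 = 7.17

7.17%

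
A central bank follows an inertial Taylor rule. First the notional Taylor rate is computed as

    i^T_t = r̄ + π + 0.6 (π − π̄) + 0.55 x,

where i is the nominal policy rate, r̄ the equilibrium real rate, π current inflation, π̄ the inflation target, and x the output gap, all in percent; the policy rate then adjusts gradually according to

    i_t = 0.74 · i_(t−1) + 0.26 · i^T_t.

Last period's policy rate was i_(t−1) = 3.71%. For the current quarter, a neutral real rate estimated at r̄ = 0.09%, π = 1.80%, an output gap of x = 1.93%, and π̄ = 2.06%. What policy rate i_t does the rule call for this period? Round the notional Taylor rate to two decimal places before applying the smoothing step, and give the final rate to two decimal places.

3.47%

i^T_t = 0.09 + 1.80 + 0.6 × (1.80 − 2.06) + 0.55 × 1.93
   = 0.09 + 1.8 − 0.156 + 1.0615 = 2.80
i_t = 0.74 × 3.71 + 0.26 × 2.80 = 2.7454 + 0.728 = 3.47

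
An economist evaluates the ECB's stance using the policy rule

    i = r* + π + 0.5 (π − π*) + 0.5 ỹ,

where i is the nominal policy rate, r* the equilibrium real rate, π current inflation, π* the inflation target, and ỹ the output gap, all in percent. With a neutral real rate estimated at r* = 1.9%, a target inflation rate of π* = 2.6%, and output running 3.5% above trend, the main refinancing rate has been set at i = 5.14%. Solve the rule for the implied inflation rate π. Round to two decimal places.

Output 3.5% above potential → ỹ = 3.5.
Collecting π: i = r* + (1 + 0.5) π − 0.5 π* + 0.5 ỹ
1.5 π = 5.14 − 1.9 + 0.5 × 2.6 − 0.5 × 3.5 = 2.79
π = 2.79 / 1.5 = 1.86

1.86%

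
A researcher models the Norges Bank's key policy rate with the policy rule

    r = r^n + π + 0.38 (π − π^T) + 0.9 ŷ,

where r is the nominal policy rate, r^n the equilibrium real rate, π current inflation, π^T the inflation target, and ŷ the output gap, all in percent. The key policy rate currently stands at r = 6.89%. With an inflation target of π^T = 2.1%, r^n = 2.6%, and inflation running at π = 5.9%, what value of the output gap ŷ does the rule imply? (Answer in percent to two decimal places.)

0.9 ŷ = 6.89 − 2.6 − 5.9 − 0.38 × (5.9 − 2.1) = -3.054
ŷ = -3.054 / 0.9 = -3.39

-3.39%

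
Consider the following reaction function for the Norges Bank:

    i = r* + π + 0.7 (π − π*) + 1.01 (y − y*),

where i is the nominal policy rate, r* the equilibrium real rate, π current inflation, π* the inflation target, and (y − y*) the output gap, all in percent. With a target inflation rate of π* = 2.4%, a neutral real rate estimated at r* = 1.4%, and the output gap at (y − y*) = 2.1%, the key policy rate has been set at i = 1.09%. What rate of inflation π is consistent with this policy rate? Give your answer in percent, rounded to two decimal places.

-0.44%

Collecting π: i = r* + (1 + 0.7) π − 0.7 π* + 1.01 (y − y*)
1.7 π = 1.09 − 1.4 + 0.7 × 2.4 − 1.01 × 2.1 = -0.751
π = -0.751 / 1.7 = -0.44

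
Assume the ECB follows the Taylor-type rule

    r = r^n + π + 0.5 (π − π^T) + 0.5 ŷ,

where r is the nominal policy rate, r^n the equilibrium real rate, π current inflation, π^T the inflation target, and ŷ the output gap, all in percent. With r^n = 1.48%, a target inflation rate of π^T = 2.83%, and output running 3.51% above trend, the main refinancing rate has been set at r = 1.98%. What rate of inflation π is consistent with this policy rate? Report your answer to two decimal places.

0.11%

Output 3.51% above potential → ŷ = 3.51.
Collecting π: r = r^n + (1 + 0.5) π − 0.5 π^T + 0.5 ŷ
1.5 π = 1.98 − 1.48 + 0.5 × 2.83 − 0.5 × 3.51 = 0.16
π = 0.16 / 1.5 = 0.11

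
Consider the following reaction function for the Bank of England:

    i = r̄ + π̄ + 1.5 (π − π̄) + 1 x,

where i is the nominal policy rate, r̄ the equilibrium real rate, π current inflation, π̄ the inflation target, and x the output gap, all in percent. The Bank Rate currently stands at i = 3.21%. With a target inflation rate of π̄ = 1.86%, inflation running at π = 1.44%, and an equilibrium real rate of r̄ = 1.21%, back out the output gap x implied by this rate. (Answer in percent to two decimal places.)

1 x = 3.21 − 1.21 − 1.86 − 1.5 × (1.44 − 1.86) = 0.77
x = 0.77 / 1 = 0.77

0.77%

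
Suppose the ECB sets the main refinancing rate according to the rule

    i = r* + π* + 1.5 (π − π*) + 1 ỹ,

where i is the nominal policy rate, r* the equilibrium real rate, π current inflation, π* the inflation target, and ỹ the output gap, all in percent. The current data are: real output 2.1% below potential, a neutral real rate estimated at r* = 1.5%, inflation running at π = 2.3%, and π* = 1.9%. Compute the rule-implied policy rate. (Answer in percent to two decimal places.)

Output 2.1% below potential → ỹ = -2.1.
i = 1.5 + 1.9 + 1.5 × (2.3 − 1.9) + 1 × (-2.1)
   = 1.5 + 1.9 + 0.6 − 2.1 = 1.90

1.90%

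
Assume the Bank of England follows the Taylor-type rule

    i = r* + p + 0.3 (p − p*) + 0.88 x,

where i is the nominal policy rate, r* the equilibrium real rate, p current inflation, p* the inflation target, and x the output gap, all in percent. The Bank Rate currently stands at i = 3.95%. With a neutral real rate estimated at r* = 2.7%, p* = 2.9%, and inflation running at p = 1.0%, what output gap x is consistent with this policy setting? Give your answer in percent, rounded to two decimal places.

0.93%

0.88 x = 3.95 − 2.7 − 1.0 − 0.3 × (1.0 − 2.9) = 0.82
x = 0.82 / 0.88 = 0.93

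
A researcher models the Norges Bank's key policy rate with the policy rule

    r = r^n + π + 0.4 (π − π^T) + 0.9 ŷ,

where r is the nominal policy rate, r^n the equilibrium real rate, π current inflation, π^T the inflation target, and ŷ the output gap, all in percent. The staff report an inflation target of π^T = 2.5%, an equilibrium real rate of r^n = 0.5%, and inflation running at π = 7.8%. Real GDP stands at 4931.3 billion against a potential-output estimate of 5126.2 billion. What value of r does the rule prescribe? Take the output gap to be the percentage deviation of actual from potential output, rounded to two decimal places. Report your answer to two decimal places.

7.00%

Output gap = 100 × (4931.3 − 5126.2) / 5126.2 = -3.80%.
r = 0.50 + 7.80 + 0.4 × (7.80 − 2.50) + 0.9 × (-3.80)
   = 0.50 + 7.8 + 2.12 − 3.42 = 7.00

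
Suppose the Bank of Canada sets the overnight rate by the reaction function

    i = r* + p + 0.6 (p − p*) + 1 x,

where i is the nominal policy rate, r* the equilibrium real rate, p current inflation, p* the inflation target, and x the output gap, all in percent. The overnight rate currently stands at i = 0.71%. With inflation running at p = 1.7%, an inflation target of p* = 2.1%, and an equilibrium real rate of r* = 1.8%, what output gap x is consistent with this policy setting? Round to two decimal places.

-2.55%

1 x = 0.71 − 1.8 − 1.7 − 0.6 × (1.7 − 2.1) = -2.55
x = -2.55 / 1 = -2.55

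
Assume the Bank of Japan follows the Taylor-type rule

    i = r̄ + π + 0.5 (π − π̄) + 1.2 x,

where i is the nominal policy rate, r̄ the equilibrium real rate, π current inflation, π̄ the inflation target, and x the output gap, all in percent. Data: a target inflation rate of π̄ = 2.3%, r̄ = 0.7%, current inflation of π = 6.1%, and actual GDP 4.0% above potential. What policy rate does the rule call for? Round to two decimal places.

13.50%

Output 4.0% above potential → x = 4.0.
i = 0.7 + 6.1 + 0.5 × (6.1 − 2.3) + 1.2 × 4.0
   = 0.7 + 6.1 + 1.9 + 4.8 = 13.50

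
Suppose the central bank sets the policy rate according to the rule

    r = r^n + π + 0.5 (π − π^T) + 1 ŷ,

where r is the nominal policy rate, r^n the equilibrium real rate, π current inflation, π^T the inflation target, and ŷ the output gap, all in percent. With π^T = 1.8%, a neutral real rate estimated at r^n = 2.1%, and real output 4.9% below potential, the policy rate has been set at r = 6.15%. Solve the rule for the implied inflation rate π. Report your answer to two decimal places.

6.57%

Output 4.9% below potential → ŷ = -4.9.
Collecting π: r = r^n + (1 + 0.5) π − 0.5 π^T + 1 ŷ
1.5 π = 6.15 − 2.1 + 0.5 × 1.8 − 1 × (-4.9) = 9.85
π = 9.85 / 1.5 = 6.57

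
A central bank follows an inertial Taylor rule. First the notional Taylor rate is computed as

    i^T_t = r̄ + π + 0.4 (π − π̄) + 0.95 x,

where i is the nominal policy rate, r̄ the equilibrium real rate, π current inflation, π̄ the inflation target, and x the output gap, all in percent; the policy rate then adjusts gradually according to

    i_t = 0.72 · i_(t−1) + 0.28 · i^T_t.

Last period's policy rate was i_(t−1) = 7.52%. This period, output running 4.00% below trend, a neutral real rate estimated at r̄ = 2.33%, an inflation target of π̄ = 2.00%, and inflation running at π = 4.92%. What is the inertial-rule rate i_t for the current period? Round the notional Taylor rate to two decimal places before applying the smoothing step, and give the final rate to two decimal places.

Output 4.00% below potential → x = -4.00.
i^T_t = 2.33 + 4.92 + 0.4 × (4.92 − 2.00) + 0.95 × (-4.00)
   = 2.33 + 4.92 + 1.168 − 3.8 = 4.62
i_t = 0.72 × 7.52 + 0.28 × 4.62 = 5.4144 + 1.2936 = 6.71

6.71%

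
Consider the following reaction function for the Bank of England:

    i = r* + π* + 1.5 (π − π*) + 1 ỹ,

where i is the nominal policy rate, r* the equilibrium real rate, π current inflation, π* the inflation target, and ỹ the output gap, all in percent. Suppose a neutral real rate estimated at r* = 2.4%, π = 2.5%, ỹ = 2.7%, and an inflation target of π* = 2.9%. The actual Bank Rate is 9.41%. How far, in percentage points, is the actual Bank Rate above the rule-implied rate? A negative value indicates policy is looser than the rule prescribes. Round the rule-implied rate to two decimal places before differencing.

i = 2.4 + 2.9 + 1.5 × (2.5 − 2.9) + 1 × 2.7
   = 2.4 + 2.9 − 0.6 + 2.7 = 7.40
Deviation = 9.41 − 7.40 = 2.01 pp.

2.01 pp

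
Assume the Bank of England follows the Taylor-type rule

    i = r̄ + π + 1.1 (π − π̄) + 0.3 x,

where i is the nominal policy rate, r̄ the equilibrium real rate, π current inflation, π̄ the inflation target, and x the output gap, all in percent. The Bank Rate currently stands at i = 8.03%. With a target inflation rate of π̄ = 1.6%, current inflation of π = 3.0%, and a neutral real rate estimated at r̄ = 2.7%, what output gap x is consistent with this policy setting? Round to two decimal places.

2.63%

0.3 x = 8.03 − 2.7 − 3.0 − 1.1 × (3.0 − 1.6) = 0.79
x = 0.79 / 0.3 = 2.63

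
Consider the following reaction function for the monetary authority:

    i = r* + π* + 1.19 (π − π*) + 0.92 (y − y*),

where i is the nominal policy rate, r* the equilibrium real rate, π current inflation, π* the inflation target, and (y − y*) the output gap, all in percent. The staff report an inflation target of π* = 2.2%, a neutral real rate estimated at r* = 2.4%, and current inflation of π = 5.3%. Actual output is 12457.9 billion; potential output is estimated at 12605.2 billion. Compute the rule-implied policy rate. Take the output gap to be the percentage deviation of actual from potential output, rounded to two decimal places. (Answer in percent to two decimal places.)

Output gap = 100 × (12457.9 − 12605.2) / 12605.2 = -1.17%.
i = 2.40 + 2.20 + 1.19 × (5.30 − 2.20) + 0.92 × (-1.17)
   = 2.40 + 2.2 + 3.689 − 1.0764 = 7.21

7.21%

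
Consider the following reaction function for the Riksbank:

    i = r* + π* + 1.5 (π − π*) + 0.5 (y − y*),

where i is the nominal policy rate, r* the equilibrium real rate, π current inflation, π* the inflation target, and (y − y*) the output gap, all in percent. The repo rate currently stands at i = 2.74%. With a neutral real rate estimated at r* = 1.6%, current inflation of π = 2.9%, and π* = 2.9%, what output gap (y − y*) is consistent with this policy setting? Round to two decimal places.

-3.52%

0.5 (y − y*) = 2.74 − 1.6 − 2.9 − 1.5 × (2.9 − 2.9) = -1.76
(y − y*) = -1.76 / 0.5 = -3.52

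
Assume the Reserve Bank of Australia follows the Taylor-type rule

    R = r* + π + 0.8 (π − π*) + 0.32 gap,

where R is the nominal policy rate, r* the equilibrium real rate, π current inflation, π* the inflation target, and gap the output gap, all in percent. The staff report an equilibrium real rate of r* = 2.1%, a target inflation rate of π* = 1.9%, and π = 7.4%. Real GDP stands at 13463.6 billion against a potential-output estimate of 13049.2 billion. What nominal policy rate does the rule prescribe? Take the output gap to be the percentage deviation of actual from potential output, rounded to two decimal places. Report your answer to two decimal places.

Output gap = 100 × (13463.6 − 13049.2) / 13049.2 = 3.18%.
R = 2.10 + 7.40 + 0.8 × (7.40 − 1.90) + 0.32 × 3.18
   = 2.10 + 7.4 + 4.4 + 1.0176 = 14.92

14.92%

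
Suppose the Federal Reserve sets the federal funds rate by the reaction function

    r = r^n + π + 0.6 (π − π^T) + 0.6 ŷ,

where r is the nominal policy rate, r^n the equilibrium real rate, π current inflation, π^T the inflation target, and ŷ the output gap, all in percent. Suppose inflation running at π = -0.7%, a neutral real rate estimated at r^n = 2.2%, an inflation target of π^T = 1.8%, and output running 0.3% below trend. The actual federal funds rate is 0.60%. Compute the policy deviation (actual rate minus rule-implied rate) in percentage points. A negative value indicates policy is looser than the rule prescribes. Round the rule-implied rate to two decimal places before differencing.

0.78 pp

Output 0.3% below potential → ŷ = -0.3.
r = 2.2 + (-0.7) + 0.6 × (-0.7 − 1.8) + 0.6 × (-0.3)
   = 2.2 − 0.7 − 1.5 − 0.18 = -0.18
Deviation = 0.60 − (-0.18) = 0.78 pp.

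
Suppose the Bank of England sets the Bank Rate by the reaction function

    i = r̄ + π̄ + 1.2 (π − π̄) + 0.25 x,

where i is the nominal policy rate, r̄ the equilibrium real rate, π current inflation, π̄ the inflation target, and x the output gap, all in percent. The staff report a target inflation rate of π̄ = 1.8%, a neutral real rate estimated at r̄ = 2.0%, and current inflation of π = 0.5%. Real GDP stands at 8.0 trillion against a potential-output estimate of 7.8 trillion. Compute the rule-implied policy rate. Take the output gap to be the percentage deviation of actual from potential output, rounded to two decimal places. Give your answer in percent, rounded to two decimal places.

Output gap = 100 × (8.0 − 7.8) / 7.8 = 2.56%.
i = 2.00 + 1.80 + 1.2 × (0.50 − 1.80) + 0.25 × 2.56
   = 2.00 + 1.8 − 1.56 + 0.64 = 2.88

2.88%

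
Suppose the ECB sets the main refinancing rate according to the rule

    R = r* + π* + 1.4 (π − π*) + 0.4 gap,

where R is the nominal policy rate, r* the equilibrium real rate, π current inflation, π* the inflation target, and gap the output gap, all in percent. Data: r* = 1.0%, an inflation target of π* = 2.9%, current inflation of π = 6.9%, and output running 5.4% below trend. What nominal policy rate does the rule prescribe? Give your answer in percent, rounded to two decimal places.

Output 5.4% below potential → gap = -5.4.
R = 1.0 + 2.9 + 1.4 × (6.9 − 2.9) + 0.4 × (-5.4)
   = 1.0 + 2.9 + 5.6 − 2.16 = 7.34

7.34%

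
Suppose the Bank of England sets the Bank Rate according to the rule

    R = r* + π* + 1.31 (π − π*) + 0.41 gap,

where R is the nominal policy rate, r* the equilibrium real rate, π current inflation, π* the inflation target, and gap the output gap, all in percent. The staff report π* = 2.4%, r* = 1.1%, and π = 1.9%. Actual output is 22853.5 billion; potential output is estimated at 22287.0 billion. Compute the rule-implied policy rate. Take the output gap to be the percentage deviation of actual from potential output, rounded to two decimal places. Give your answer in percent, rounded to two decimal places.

3.89%

Output gap = 100 × (22853.5 − 22287.0) / 22287.0 = 2.54%.
R = 1.10 + 2.40 + 1.31 × (1.90 − 2.40) + 0.41 × 2.54
   = 1.10 + 2.4 − 0.655 + 1.0414 = 3.89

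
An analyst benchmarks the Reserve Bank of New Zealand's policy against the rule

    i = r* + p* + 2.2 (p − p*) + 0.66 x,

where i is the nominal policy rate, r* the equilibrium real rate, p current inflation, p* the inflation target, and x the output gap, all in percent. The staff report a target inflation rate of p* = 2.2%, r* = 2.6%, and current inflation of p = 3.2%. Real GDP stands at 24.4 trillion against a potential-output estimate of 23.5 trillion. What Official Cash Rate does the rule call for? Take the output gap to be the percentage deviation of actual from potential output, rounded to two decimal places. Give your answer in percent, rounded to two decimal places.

Output gap = 100 × (24.4 − 23.5) / 23.5 = 3.83%.
i = 2.60 + 2.20 + 2.2 × (3.20 − 2.20) + 0.66 × 3.83
   = 2.60 + 2.2 + 2.2 + 2.5278 = 9.53

9.53%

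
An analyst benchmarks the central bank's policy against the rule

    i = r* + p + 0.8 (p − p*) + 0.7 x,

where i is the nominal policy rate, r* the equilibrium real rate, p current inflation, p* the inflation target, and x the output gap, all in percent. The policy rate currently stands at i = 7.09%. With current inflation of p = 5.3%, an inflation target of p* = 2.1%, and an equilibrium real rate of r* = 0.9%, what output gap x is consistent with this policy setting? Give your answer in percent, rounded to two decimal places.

-2.39%

0.7 x = 7.09 − 0.9 − 5.3 − 0.8 × (5.3 − 2.1) = -1.67
x = -1.67 / 0.7 = -2.39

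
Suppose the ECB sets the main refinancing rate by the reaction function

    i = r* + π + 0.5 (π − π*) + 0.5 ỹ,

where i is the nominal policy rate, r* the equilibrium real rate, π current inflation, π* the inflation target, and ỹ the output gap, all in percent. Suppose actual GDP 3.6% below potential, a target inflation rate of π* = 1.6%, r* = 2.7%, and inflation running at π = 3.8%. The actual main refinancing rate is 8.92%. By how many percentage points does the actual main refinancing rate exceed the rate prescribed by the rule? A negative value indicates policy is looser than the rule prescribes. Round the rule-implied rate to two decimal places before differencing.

3.12 pp

Output 3.6% below potential → ỹ = -3.6.
i = 2.7 + 3.8 + 0.5 × (3.8 − 1.6) + 0.5 × (-3.6)
   = 2.7 + 3.8 + 1.1 − 1.8 = 5.80
Deviation = 8.92 − 5.80 = 3.12 pp.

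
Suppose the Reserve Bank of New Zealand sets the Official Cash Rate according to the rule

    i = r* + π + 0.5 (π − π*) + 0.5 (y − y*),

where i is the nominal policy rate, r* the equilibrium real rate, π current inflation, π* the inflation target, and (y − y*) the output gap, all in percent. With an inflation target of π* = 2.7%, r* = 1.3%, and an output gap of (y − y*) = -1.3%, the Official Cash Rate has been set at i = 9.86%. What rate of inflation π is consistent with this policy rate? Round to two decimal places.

7.04%

Collecting π: i = r* + (1 + 0.5) π − 0.5 π* + 0.5 (y − y*)
1.5 π = 9.86 − 1.3 + 0.5 × 2.7 − 0.5 × (-1.3) = 10.56
π = 10.56 / 1.5 = 7.04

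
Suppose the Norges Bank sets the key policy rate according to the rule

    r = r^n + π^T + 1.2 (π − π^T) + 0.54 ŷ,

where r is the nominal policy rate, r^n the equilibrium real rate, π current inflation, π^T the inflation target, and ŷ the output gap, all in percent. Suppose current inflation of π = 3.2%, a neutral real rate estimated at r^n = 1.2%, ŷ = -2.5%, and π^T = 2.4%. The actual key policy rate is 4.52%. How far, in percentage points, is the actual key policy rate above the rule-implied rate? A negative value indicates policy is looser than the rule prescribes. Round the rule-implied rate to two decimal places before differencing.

r = 1.2 + 2.4 + 1.2 × (3.2 − 2.4) + 0.54 × (-2.5)
   = 1.2 + 2.4 + 0.96 − 1.35 = 3.21
Deviation = 4.52 − 3.21 = 1.31 pp.

1.31 pp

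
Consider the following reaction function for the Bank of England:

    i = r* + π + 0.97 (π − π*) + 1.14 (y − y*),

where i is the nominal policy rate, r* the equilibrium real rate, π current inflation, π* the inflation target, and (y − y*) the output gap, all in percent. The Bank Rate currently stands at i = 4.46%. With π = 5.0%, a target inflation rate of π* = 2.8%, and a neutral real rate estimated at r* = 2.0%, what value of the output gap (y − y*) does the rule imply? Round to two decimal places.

1.14 (y − y*) = 4.46 − 2.0 − 5.0 − 0.97 × (5.0 − 2.8) = -4.674
(y − y*) = -4.674 / 1.14 = -4.10

-4.10%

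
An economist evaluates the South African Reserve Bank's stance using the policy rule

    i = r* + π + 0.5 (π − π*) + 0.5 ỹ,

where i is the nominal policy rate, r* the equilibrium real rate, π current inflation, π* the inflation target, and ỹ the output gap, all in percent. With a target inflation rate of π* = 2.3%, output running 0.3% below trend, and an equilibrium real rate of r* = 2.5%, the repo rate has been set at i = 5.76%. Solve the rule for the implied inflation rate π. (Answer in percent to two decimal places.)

Output 0.3% below potential → ỹ = -0.3.
Collecting π: i = r* + (1 + 0.5) π − 0.5 π* + 0.5 ỹ
1.5 π = 5.76 − 2.5 + 0.5 × 2.3 − 0.5 × (-0.3) = 4.56
π = 4.56 / 1.5 = 3.04

3.04%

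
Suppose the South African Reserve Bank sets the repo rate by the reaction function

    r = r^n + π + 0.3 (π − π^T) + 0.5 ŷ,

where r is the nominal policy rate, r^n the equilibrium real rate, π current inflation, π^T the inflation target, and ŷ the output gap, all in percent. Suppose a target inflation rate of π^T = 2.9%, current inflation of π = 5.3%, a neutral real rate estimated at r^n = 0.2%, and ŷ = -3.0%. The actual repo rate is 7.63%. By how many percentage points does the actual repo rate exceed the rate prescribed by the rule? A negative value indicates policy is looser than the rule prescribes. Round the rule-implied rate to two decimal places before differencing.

2.91 pp

r = 0.2 + 5.3 + 0.3 × (5.3 − 2.9) + 0.5 × (-3.0)
   = 0.2 + 5.3 + 0.72 − 1.5 = 4.72
Deviation = 7.63 − 4.72 = 2.91 pp.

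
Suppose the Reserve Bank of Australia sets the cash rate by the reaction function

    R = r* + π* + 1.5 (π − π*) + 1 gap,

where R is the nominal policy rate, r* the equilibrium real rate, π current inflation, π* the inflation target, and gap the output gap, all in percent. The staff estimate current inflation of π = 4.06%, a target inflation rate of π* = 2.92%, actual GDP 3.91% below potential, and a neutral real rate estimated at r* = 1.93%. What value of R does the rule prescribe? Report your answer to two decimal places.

2.65%

Output 3.91% below potential → gap = -3.91.
R = 1.93 + 2.92 + 1.5 × (4.06 − 2.92) + 1 × (-3.91)
   = 1.93 + 2.92 + 1.71 − 3.91 = 2.65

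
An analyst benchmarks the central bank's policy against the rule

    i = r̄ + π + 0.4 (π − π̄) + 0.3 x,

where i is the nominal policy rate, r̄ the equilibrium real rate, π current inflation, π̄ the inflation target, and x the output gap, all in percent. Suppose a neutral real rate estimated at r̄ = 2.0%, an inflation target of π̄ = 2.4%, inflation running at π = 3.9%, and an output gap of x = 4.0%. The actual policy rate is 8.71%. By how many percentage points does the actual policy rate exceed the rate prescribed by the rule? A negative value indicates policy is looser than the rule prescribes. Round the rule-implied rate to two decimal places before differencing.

i = 2.0 + 3.9 + 0.4 × (3.9 − 2.4) + 0.3 × 4.0
   = 2.0 + 3.9 + 0.6 + 1.2 = 7.70
Deviation = 8.71 − 7.70 = 1.01 pp.

1.01 pp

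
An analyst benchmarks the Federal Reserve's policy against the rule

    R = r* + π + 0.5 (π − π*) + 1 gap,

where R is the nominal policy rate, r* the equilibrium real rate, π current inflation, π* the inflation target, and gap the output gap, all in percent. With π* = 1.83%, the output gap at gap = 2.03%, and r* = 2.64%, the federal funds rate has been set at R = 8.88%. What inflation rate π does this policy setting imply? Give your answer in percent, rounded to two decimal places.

3.42%

Collecting π: R = r* + (1 + 0.5) π − 0.5 π* + 1 gap
1.5 π = 8.88 − 2.64 + 0.5 × 1.83 − 1 × 2.03 = 5.125
π = 5.125 / 1.5 = 3.42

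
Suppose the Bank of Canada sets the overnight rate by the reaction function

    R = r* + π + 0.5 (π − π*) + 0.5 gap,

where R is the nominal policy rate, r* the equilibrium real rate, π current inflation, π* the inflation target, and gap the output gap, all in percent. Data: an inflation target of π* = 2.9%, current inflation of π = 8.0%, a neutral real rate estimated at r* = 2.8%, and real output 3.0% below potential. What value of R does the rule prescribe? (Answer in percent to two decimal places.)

11.85%

Output 3.0% below potential → gap = -3.0.
R = 2.8 + 8.0 + 0.5 × (8.0 − 2.9) + 0.5 × (-3.0)
   = 2.8 + 8 + 2.55 − 1.5 = 11.85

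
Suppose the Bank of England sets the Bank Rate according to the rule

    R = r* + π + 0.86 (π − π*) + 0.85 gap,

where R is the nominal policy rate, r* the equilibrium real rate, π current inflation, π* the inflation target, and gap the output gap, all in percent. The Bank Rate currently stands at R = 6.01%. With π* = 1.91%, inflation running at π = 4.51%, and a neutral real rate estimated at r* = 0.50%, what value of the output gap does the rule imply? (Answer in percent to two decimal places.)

-1.45%

0.85 gap = 6.01 − 0.50 − 4.51 − 0.86 × (4.51 − 1.91) = -1.236
gap = -1.236 / 0.85 = -1.45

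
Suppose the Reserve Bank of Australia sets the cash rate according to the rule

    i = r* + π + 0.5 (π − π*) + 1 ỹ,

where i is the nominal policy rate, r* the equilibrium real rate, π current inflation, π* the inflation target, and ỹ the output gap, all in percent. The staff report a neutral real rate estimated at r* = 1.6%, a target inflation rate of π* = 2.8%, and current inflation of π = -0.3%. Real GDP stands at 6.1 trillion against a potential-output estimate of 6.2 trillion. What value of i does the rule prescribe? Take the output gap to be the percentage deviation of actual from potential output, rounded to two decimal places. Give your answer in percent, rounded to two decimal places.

Output gap = 100 × (6.1 − 6.2) / 6.2 = -1.61%.
i = 1.60 + (-0.30) + 0.5 × (-0.30 − 2.80) + 1 × (-1.61)
   = 1.60 − 0.3 − 1.55 − 1.61 = -1.86

-1.86%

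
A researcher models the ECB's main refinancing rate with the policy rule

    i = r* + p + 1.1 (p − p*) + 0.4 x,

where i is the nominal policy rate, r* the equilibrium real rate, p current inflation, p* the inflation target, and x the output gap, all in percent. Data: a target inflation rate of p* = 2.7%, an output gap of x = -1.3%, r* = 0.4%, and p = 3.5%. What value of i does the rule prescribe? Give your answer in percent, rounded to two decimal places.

4.26%

i = 0.4 + 3.5 + 1.1 × (3.5 − 2.7) + 0.4 × (-1.3)
   = 0.4 + 3.5 + 0.88 − 0.52 = 4.26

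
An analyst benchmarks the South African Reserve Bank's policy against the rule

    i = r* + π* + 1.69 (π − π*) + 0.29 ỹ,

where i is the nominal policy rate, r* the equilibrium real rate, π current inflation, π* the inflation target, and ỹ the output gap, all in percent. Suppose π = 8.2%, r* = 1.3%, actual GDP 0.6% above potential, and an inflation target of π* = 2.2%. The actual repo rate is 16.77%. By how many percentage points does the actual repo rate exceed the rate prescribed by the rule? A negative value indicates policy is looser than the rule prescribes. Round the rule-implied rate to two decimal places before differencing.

2.96 pp

Output 0.6% above potential → ỹ = 0.6.
i = 1.3 + 2.2 + 1.69 × (8.2 − 2.2) + 0.29 × 0.6
   = 1.3 + 2.2 + 10.14 + 0.174 = 13.81
Deviation = 16.77 − 13.81 = 2.96 pp.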